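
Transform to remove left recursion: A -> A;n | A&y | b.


Left-recursive alternatives: A;n, A&y; non-recursive: b
Introduce A': A -> bA', A' -> ;nA' | &yA' | ε


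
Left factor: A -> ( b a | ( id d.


Common prefix: '('
Factored: A -> ( A', A' -> b a | id d


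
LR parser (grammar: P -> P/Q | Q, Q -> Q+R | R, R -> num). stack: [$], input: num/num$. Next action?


no handle on stack; shift 'num'
Action: shift


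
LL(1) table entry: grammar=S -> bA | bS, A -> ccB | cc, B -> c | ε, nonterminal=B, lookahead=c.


For [B, c]: 'c' ∈ FIRST(c)
Entry: B -> c


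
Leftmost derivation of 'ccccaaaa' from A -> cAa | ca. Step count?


Derivation: A => cAa => ccAaa => cccAaaa => ccccaaaa
Steps: 4


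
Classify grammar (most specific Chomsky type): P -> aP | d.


Right-linear: every RHS is a terminal or a terminal followed by one nonterminal
Classification: Type 3 (Regular)


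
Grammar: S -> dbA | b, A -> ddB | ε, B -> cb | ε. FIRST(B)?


Per alternative of B: FIRST(cb) = {c}; FIRST(ε) = {ε}
FIRST(B) = {c, ε}


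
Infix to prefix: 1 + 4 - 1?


left-to-right (same/higher precedence on left): tree is (- (+ 1 4) 1)
Prefix: - + 1 4 1


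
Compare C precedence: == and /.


'/' is multiplicative (level 10); '==' is equality (level 6)
Higher level binds tighter
'/' has higher precedence than '=='


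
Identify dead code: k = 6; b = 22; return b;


k is assigned but never read
Dead: 'k = 6'


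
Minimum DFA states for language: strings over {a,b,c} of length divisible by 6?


Track length mod 6: states 0..5, accept at 0
Minimal DFA: 6 states


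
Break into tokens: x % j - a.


Scan left to right, longest-match per lexeme
Tokens: ID(x), OP(%), ID(j), OP(-), ID(a)


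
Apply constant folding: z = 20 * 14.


20 * 14 = 280 at compile time
Optimized: z = 280


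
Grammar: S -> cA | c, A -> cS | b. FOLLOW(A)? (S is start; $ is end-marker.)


$ ∈ FOLLOW(S). For each A -> αBβ: add FIRST(β)\{ε} to FOLLOW(B); if β nullable, add FOLLOW(A).
FOLLOW(A) = {$}


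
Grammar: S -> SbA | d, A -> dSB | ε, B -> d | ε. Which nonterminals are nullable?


A nonterminal is nullable iff some alternative derives ε (directly, or every symbol in it is nullable)
Nullable: {A, B}


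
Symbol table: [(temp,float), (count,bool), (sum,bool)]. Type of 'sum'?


Lookup 'sum' → type bool


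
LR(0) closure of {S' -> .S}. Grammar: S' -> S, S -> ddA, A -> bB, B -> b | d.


Start: S' -> .S
For each item with dot before a nonterminal B, add B -> .γ for every B-production
Closure: [S' -> .S, S -> .ddA]


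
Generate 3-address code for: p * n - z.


Break into single-operator statements:
t1 = p * n
t2 = t1 - z


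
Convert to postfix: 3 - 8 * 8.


* has higher precedence, evaluate 8*8 first
Postfix: 3 8 8 * -


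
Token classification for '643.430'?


Pattern: digits with a decimal point
Type: FLOAT_LITERAL


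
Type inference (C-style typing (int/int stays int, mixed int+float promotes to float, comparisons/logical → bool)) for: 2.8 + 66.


Operand types: float + int
Rule: mixed int/float promotes to float; int/int stays int
Result type: float


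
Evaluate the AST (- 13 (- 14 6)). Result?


Evaluate inner: (- 14 6) = 8
Evaluate root: (- 13 8) = 5
Result: 5


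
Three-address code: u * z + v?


Break into single-operator statements:
t1 = u * z
t2 = t1 + v


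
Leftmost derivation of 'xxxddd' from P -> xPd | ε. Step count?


Derivation: P => xPd => xxPdd => xxxPddd => xxxddd
Steps: 4


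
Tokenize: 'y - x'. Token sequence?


Scan left to right, longest-match per lexeme
Tokens: ID(y), OP(-), ID(x)


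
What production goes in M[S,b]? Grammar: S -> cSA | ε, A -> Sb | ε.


For [S, b]: ε is nullable and 'b' ∈ FOLLOW(S)
Entry: S -> ε


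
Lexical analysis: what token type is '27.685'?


Pattern: digits with a decimal point
Type: FLOAT_LITERAL


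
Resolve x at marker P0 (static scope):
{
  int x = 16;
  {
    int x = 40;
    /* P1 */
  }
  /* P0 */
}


x declared in the same block as P0
x = 16


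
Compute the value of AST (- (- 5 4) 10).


Evaluate inner: (- 5 4) = 1
Evaluate root: (- 1 10) = -9
Result: -9


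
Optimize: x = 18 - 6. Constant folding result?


18 - 6 = 12 at compile time
Optimized: x = 12


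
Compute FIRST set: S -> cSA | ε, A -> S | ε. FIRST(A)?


Per alternative of A: FIRST(S) = {c, ε}; FIRST(ε) = {ε}
FIRST(A) = {c, ε}


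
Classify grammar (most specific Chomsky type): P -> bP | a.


Right-linear: every RHS is a terminal or a terminal followed by one nonterminal
Classification: Type 3 (Regular)


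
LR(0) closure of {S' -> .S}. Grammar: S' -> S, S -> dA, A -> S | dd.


Start: S' -> .S
For each item with dot before a nonterminal B, add B -> .γ for every B-production
Closure: [S' -> .S, S -> .dA]


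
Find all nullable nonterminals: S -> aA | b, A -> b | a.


A nonterminal is nullable iff some alternative derives ε (directly, or every symbol in it is nullable)
Nullable: {}


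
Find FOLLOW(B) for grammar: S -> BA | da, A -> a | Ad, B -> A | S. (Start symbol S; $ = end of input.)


$ ∈ FOLLOW(S). For each A -> αBβ: add FIRST(β)\{ε} to FOLLOW(B); if β nullable, add FOLLOW(A).
FOLLOW(B) = {a}


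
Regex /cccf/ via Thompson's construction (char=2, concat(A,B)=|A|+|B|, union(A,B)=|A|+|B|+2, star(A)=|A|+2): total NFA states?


Syntax tree has 4 char leaf(s), 0 union(s), 0 star(s)
chars contribute 4×2 = 8; each union adds +2; each star adds +2
Total: 8 + 0 + 0 = 8 states


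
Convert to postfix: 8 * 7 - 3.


Left to right (same or higher precedence on left)
Postfix: 8 7 * 3 -


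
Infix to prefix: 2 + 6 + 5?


left-to-right (same/higher precedence on left): tree is (+ (+ 2 6) 5)
Prefix: + + 2 6 5


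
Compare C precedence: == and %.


'%' is multiplicative (level 10); '==' is equality (level 6)
Higher level binds tighter
'%' has higher precedence than '=='


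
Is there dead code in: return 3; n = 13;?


statement follows a return and is unreachable
Dead: 'n = 13'


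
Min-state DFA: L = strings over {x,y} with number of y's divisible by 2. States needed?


Track (count of y) mod 2: states 0..1, accept at 0
Minimal DFA: 2 states


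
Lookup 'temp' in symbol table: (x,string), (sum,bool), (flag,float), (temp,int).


Lookup 'temp' → type int


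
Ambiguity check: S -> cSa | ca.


balanced c^n…a^n: each string has a unique parse
Unambiguous


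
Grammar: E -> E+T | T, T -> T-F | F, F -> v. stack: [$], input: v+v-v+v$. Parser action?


no handle on stack; shift 'v'
Action: shift


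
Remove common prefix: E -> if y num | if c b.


Common prefix: 'if'
Factored: E -> if E', E' -> y num | c b


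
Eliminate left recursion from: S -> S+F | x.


Left-recursive alternatives: S+F; non-recursive: x
Introduce S': S -> xS', S' -> +FS' | ε


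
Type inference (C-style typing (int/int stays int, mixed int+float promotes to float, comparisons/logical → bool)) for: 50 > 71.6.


Operand types: int > float
Rule: comparison yields bool
Result type: bool


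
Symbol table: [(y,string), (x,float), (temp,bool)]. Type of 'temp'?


Lookup 'temp' → type bool


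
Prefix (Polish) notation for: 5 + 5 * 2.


'*' binds tighter: tree is (+ 5 (* 5 2))
Prefix: + 5 * 5 2


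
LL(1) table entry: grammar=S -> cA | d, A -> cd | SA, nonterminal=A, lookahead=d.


For [A, d]: 'd' ∈ FIRST(SA)
Entry: A -> SA


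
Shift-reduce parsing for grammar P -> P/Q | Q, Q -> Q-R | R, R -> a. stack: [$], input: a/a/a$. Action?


no handle on stack; shift 'a'
Action: shift


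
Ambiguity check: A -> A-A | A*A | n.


'n-n*n' has two parse trees (no precedence encoded between - and *)
Ambiguous


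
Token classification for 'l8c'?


Pattern: letter/underscore followed by alphanumerics, not a keyword
Type: IDENTIFIER


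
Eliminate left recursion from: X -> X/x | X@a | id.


Left-recursive alternatives: X/x, X@a; non-recursive: id
Introduce X': X -> idX', X' -> /xX' | @aX' | ε


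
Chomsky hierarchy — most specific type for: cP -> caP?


LHS has context (more than one symbol) and |LHS| ≤ |RHS|
Classification: Type 1 (Context-Sensitive)


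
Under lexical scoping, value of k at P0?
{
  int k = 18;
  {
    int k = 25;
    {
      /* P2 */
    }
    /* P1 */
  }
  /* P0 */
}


k declared in the same block as P0
k = 18


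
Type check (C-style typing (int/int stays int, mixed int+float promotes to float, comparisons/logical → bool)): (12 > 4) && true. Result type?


Operand types: bool && bool
Rule: logical operators take bool operands and yield bool
Result type: bool


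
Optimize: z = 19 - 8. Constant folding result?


19 - 8 = 11 at compile time
Optimized: z = 11


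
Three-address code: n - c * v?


Break into single-operator statements:
t1 = c * v
t2 = n - t1


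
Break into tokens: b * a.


Scan left to right, longest-match per lexeme
Tokens: ID(b), OP(*), ID(a)


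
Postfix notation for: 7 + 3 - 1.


Left to right (same or higher precedence on left)
Postfix: 7 3 + 1 -


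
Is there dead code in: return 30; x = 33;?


statement follows a return and is unreachable
Dead: 'x = 33'


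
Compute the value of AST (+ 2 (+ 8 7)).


Evaluate inner: (+ 8 7) = 15
Evaluate root: (+ 2 15) = 17
Result: 17


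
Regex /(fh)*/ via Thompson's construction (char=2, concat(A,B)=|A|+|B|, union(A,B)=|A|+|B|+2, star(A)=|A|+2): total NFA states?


Syntax tree has 2 char leaf(s), 0 union(s), 1 star(s)
chars contribute 2×2 = 4; each union adds +2; each star adds +2
Total: 4 + 0 + 2 = 6 states


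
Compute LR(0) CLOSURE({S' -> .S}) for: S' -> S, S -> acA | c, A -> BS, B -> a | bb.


Start: S' -> .S
For each item with dot before a nonterminal B, add B -> .γ for every B-production
Closure: [S' -> .S, S -> .acA, S -> .c]


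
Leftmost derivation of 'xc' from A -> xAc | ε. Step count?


Derivation: A => xAc => xc
Steps: 2


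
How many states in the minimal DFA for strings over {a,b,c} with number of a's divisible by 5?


Track (count of a) mod 5: states 0..4, accept at 0
Minimal DFA: 5 states


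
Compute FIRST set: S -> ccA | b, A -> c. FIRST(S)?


Per alternative of S: FIRST(ccA) = {c}; FIRST(b) = {b}
FIRST(S) = {b, c}


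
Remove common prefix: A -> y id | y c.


Common prefix: 'y'
Factored: A -> y A', A' -> id | c


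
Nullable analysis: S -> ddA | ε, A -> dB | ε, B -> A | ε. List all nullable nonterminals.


A nonterminal is nullable iff some alternative derives ε (directly, or every symbol in it is nullable)
Nullable: {A, B, S}


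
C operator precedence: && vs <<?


'<<' is shift (level 8); '&&' is logical AND (level 2)
Higher level binds tighter
'<<' has higher precedence than '&&'


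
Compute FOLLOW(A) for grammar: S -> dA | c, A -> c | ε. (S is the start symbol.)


$ ∈ FOLLOW(S). For each A -> αBβ: add FIRST(β)\{ε} to FOLLOW(B); if β nullable, add FOLLOW(A).
FOLLOW(A) = {$}


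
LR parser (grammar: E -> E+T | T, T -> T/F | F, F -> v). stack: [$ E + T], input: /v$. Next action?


'/' can extend T; shift to build T -> T/F
Action: shift


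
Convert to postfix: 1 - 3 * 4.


* has higher precedence, evaluate 3*4 first
Postfix: 1 3 4 * -


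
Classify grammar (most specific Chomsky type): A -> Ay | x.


Left-linear: every RHS is a terminal or one nonterminal followed by a terminal
Classification: Type 3 (Regular)


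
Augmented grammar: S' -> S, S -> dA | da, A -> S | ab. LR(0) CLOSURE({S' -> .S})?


Start: S' -> .S
For each item with dot before a nonterminal B, add B -> .γ for every B-production
Closure: [S' -> .S, S -> .dA, S -> .da]


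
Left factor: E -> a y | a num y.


Common prefix: 'a'
Factored: E -> a E', E' -> y | num y


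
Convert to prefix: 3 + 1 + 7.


left-to-right (same/higher precedence on left): tree is (+ (+ 3 1) 7)
Prefix: + + 3 1 7


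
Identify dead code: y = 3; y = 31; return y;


first assignment to y is overwritten before any read
Dead: 'y = 3'


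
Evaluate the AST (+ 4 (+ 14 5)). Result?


Evaluate inner: (+ 14 5) = 19
Evaluate root: (+ 4 19) = 23
Result: 23


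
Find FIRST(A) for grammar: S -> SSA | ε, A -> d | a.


Per alternative of A: FIRST(d) = {d}; FIRST(a) = {a}
FIRST(A) = {a, d}


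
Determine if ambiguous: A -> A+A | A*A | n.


'n+n*n' has two parse trees (no precedence encoded between + and *)
Ambiguous


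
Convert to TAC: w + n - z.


Break into single-operator statements:
t1 = w + n
t2 = t1 - z


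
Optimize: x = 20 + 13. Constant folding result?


20 + 13 = 33 at compile time
Optimized: x = 33


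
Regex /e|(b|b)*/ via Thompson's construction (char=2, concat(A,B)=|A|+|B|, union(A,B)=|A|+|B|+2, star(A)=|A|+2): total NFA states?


Syntax tree has 3 char leaf(s), 2 union(s), 1 star(s)
chars contribute 3×2 = 6; each union adds +2; each star adds +2
Total: 6 + 4 + 2 = 12 states


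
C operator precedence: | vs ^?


'^' is bitwise XOR (level 4); '|' is bitwise OR (level 3)
Higher level binds tighter
'^' has higher precedence than '|'


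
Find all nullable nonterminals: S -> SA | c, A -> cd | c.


A nonterminal is nullable iff some alternative derives ε (directly, or every symbol in it is nullable)
Nullable: {}


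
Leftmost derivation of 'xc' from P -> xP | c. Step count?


Derivation: P => xP => xc
Steps: 2


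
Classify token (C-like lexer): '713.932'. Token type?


Pattern: digits with a decimal point
Type: FLOAT_LITERAL


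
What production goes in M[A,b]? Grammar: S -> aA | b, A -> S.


For [A, b]: 'b' ∈ FIRST(S)
Entry: A -> S


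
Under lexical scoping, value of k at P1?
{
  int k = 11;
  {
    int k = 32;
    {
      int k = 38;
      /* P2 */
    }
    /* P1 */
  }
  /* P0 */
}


k declared in the same block as P1
k = 32


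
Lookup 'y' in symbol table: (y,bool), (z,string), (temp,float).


Lookup 'y' → type bool


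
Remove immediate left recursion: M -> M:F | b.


Left-recursive alternatives: M:F; non-recursive: b
Introduce M': M -> bM', M' -> :FM' | ε


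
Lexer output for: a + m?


Scan left to right, longest-match per lexeme
Tokens: ID(a), OP(+), ID(m)


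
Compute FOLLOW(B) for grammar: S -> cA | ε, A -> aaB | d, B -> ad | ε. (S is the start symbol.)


$ ∈ FOLLOW(S). For each A -> αBβ: add FIRST(β)\{ε} to FOLLOW(B); if β nullable, add FOLLOW(A).
FOLLOW(B) = {$}


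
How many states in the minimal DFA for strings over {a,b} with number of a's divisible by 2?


Track (count of a) mod 2: states 0..1, accept at 0
Minimal DFA: 2 states


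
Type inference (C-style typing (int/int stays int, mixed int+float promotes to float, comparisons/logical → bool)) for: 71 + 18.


Operand types: int + int
Rule: mixed int/float promotes to float; int/int stays int
Result type: int


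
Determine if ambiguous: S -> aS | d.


right-linear, alternatives start with distinct terminals 'a' vs 'd': unique leftmost derivation
Unambiguous


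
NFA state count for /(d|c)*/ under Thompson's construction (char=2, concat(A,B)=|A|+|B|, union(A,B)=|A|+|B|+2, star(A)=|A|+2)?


Syntax tree has 2 char leaf(s), 1 union(s), 1 star(s)
chars contribute 2×2 = 4; each union adds +2; each star adds +2
Total: 4 + 2 + 2 = 8 states


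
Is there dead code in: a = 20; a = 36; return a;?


first assignment to a is overwritten before any read
Dead: 'a = 20'


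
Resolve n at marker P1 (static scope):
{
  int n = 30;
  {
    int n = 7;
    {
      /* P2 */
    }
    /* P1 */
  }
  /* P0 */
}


n declared in the same block as P1
n = 7


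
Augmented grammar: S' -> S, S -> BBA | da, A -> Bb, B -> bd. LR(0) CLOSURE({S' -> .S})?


Start: S' -> .S
For each item with dot before a nonterminal B, add B -> .γ for every B-production
Closure: [S' -> .S, S -> .BBA, S -> .da, B -> .bd]


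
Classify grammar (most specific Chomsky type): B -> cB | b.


Right-linear: every RHS is a terminal or a terminal followed by one nonterminal
Classification: Type 3 (Regular)


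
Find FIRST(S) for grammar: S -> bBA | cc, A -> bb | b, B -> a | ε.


Per alternative of S: FIRST(bBA) = {b}; FIRST(cc) = {c}
FIRST(S) = {b, c}


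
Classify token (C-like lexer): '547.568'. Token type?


Pattern: digits with a decimal point
Type: FLOAT_LITERAL


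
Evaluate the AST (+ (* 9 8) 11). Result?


Evaluate inner: (* 9 8) = 72
Evaluate root: (+ 72 11) = 83
Result: 83


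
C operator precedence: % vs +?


'%' is multiplicative (level 10); '+' is additive (level 9)
Higher level binds tighter
'%' has higher precedence than '+'


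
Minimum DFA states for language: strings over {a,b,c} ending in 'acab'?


Track the longest suffix of input matching a prefix of 'acab': 5 classes (prefixes of length 0..4)
Minimal DFA: 5 states


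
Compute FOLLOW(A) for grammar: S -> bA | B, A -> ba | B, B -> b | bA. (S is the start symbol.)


$ ∈ FOLLOW(S). For each A -> αBβ: add FIRST(β)\{ε} to FOLLOW(B); if β nullable, add FOLLOW(A).
FOLLOW(A) = {$}


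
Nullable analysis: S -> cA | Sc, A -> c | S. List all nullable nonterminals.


A nonterminal is nullable iff some alternative derives ε (directly, or every symbol in it is nullable)
Nullable: {}


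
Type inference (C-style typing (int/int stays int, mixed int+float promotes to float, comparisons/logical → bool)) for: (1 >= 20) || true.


Operand types: bool || bool
Rule: logical operators take bool operands and yield bool
Result type: bool


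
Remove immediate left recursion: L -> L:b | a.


Left-recursive alternatives: L:b; non-recursive: a
Introduce L': L -> aL', L' -> :bL' | ε


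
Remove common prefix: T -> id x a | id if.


Common prefix: 'id'
Factored: T -> id T', T' -> x a | if


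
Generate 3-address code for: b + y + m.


Break into single-operator statements:
t1 = b + y
t2 = t1 + m


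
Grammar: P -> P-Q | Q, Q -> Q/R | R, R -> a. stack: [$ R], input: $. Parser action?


'R' (not preceded by Q/) is the handle for Q -> R
Action: reduce (Q -> R)


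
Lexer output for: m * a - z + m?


Scan left to right, longest-match per lexeme
Tokens: ID(m), OP(*), ID(a), OP(-), ID(z), OP(+), ID(m)


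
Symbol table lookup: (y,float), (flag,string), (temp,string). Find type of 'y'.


Lookup 'y' → type float


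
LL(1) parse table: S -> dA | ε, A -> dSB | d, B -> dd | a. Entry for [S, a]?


For [S, a]: ε is nullable and 'a' ∈ FOLLOW(S)
Entry: S -> ε


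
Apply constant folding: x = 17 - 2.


17 - 2 = 15 at compile time
Optimized: x = 15


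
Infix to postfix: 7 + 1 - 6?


Left to right (same or higher precedence on left)
Postfix: 7 1 + 6 -


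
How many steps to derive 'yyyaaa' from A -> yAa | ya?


Derivation: A => yAa => yyAaa => yyyaaa
Steps: 3


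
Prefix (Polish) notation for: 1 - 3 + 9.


left-to-right (same/higher precedence on left): tree is (+ (- 1 3) 9)
Prefix: + - 1 3 9


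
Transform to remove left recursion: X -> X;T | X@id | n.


Left-recursive alternatives: X;T, X@id; non-recursive: n
Introduce X': X -> nX', X' -> ;TX' | @idX' | ε


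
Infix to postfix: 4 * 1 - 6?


Left to right (same or higher precedence on left)
Postfix: 4 1 * 6 -


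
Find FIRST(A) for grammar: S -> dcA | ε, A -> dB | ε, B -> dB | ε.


Per alternative of A: FIRST(dB) = {d}; FIRST(ε) = {ε}
FIRST(A) = {d, ε}


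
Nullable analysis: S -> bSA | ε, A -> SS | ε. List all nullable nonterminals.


A nonterminal is nullable iff some alternative derives ε (directly, or every symbol in it is nullable)
Nullable: {A, S}


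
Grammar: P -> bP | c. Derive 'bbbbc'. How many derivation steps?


Derivation: P => bP => bbP => bbbP => bbbbP => bbbbc
Steps: 5


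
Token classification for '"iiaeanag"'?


Pattern: double-quoted sequence
Type: STRING_LITERAL


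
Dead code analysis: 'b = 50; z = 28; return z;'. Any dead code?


b is assigned but never read
Dead: 'b = 50'


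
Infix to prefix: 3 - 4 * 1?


'*' binds tighter: tree is (- 3 (* 4 1))
Prefix: - 3 * 4 1


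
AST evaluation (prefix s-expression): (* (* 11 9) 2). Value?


Evaluate inner: (* 11 9) = 99
Evaluate root: (* 99 2) = 198
Result: 198


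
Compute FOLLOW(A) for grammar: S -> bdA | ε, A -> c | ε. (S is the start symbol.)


$ ∈ FOLLOW(S). For each A -> αBβ: add FIRST(β)\{ε} to FOLLOW(B); if β nullable, add FOLLOW(A).
FOLLOW(A) = {$}


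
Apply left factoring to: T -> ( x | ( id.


Common prefix: '('
Factored: T -> ( T', T' -> x | id


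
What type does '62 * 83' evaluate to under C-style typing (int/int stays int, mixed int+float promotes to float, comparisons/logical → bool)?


Operand types: int * int
Rule: mixed int/float promotes to float; int/int stays int
Result type: int


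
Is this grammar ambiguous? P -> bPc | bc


balanced b^n…c^n: each string has a unique parse
Unambiguous


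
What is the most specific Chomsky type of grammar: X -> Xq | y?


Left-linear: every RHS is a terminal or one nonterminal followed by a terminal
Classification: Type 3 (Regular)


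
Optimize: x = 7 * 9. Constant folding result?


7 * 9 = 63 at compile time
Optimized: x = 63


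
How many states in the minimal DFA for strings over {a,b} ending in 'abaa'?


Track the longest suffix of input matching a prefix of 'abaa': 5 classes (prefixes of length 0..4)
Minimal DFA: 5 states


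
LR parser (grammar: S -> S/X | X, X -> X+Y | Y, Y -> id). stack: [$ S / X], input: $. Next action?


handle 'S/X' on top; lookahead ∈ FOLLOW(S) = {/, $}
Action: reduce (S -> S/X)


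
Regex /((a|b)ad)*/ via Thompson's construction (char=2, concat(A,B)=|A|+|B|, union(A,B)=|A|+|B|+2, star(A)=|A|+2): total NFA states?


Syntax tree has 4 char leaf(s), 1 union(s), 1 star(s)
chars contribute 4×2 = 8; each union adds +2; each star adds +2
Total: 8 + 2 + 2 = 12 states


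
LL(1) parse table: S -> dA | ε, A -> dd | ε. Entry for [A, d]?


For [A, d]: 'd' ∈ FIRST(dd)
Entry: A -> dd


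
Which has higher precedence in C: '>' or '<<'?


'<<' is shift (level 8); '>' is relational (level 7)
Higher level binds tighter
'<<' has higher precedence than '>'


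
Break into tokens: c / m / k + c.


Scan left to right, longest-match per lexeme
Tokens: ID(c), OP(/), ID(m), OP(/), ID(k), OP(+), ID(c)


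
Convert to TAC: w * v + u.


Break into single-operator statements:
t1 = w * v
t2 = t1 + u


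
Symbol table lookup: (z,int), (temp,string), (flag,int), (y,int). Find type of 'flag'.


Lookup 'flag' → type int


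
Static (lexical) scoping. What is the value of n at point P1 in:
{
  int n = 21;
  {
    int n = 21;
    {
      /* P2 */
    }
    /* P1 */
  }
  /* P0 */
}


n declared in the same block as P1
n = 21


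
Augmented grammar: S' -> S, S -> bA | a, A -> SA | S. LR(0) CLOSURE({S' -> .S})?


Start: S' -> .S
For each item with dot before a nonterminal B, add B -> .γ for every B-production
Closure: [S' -> .S, S -> .bA, S -> .a]


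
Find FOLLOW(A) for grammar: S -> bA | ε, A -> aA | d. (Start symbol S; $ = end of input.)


$ ∈ FOLLOW(S). For each A -> αBβ: add FIRST(β)\{ε} to FOLLOW(B); if β nullable, add FOLLOW(A).
FOLLOW(A) = {$}


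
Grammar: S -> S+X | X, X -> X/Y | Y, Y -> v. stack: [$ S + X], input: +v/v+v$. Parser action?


handle 'S+X' on top; lookahead ∈ FOLLOW(S) = {+, $}
Action: reduce (S -> S+X)


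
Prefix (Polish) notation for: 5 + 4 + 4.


left-to-right (same/higher precedence on left): tree is (+ (+ 5 4) 4)
Prefix: + + 5 4 4


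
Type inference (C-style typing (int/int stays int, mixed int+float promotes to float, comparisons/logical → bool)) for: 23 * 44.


Operand types: int * int
Rule: mixed int/float promotes to float; int/int stays int
Result type: int


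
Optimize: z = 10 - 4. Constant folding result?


10 - 4 = 6 at compile time
Optimized: z = 6


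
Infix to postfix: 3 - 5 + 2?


Left to right (same or higher precedence on left)
Postfix: 3 5 - 2 +


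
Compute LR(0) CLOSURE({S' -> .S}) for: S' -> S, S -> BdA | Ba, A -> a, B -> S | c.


Start: S' -> .S
For each item with dot before a nonterminal B, add B -> .γ for every B-production
Closure: [S' -> .S, S -> .BdA, S -> .Ba, B -> .S, B -> .c]


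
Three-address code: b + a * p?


Break into single-operator statements:
t1 = a * p
t2 = b + t1


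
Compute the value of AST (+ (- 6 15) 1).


Evaluate inner: (- 6 15) = -9
Evaluate root: (+ -9 1) = -8
Result: -8


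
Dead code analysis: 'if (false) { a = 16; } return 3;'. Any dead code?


condition is constant false, so the whole block is unreachable
Dead: 'if (false) { a = 16; }'


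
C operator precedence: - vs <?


'-' is additive (level 9); '<' is relational (level 7)
Higher level binds tighter
'-' has higher precedence than '<'


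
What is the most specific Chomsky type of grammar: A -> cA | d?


Right-linear: every RHS is a terminal or a terminal followed by one nonterminal
Classification: Type 3 (Regular)


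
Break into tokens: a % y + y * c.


Scan left to right, longest-match per lexeme
Tokens: ID(a), OP(%), ID(y), OP(+), ID(y), OP(*), ID(c)


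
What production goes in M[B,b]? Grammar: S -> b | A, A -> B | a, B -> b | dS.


For [B, b]: 'b' ∈ FIRST(b)
Entry: B -> b


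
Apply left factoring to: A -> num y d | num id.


Common prefix: 'num'
Factored: A -> num A', A' -> y d | id


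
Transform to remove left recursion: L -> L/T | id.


Left-recursive alternatives: L/T; non-recursive: id
Introduce L': L -> idL', L' -> /TL' | ε


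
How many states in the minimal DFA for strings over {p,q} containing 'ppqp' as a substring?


KMP-style automaton: 4 progress states + 1 absorbing accept = 5
Minimal DFA: 5 states


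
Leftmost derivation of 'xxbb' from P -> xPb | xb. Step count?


Derivation: P => xPb => xxbb
Steps: 2


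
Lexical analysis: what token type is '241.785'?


Pattern: digits with a decimal point
Type: FLOAT_LITERAL


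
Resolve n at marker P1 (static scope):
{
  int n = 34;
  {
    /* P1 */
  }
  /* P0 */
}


P1's block does not declare n; resolves to the enclosing declaration at depth 0
n = 34


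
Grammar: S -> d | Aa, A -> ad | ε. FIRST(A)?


Per alternative of A: FIRST(ad) = {a}; FIRST(ε) = {ε}
FIRST(A) = {a, ε}


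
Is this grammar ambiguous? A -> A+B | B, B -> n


precedence layered via separate nonterminal B: deterministic
Unambiguous


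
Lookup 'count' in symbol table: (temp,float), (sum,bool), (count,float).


Lookup 'count' → type float


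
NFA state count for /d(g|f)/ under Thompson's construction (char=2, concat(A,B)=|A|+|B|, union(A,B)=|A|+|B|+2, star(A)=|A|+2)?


Syntax tree has 3 char leaf(s), 1 union(s), 0 star(s)
chars contribute 3×2 = 6; each union adds +2; each star adds +2
Total: 6 + 2 + 0 = 8 states


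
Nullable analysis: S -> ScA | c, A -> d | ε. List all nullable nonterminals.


A nonterminal is nullable iff some alternative derives ε (directly, or every symbol in it is nullable)
Nullable: {A}


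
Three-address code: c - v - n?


Break into single-operator statements:
t1 = c - v
t2 = t1 - n


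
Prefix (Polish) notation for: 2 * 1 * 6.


left-to-right (same/higher precedence on left): tree is (* (* 2 1) 6)
Prefix: * * 2 1 6


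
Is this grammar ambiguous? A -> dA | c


right-linear, alternatives start with distinct terminals 'd' vs 'c': unique leftmost derivation
Unambiguous


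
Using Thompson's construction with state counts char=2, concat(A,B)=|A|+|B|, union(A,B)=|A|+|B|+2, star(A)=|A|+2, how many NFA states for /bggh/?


Syntax tree has 4 char leaf(s), 0 union(s), 0 star(s)
chars contribute 4×2 = 8; each union adds +2; each star adds +2
Total: 8 + 0 + 0 = 8 states


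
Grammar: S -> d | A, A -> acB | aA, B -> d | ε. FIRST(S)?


Per alternative of S: FIRST(d) = {d}; FIRST(A) = {a}
FIRST(S) = {a, d}


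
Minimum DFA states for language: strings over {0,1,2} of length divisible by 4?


Track length mod 4: states 0..3, accept at 0
Minimal DFA: 4 states


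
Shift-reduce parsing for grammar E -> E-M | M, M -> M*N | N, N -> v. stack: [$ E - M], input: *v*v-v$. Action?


'*' can extend M; shift to build M -> M*N
Action: shift


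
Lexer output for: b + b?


Scan left to right, longest-match per lexeme
Tokens: ID(b), OP(+), ID(b)


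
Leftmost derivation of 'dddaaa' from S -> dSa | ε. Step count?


Derivation: S => dSa => ddSaa => dddSaaa => dddaaa
Steps: 4


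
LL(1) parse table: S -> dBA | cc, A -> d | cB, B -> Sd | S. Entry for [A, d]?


For [A, d]: 'd' ∈ FIRST(d)
Entry: A -> d


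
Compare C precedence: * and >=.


'*' is multiplicative (level 10); '>=' is relational (level 7)
Higher level binds tighter
'*' has higher precedence than '>='


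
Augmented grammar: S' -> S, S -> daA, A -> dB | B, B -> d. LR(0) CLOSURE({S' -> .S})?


Start: S' -> .S
For each item with dot before a nonterminal B, add B -> .γ for every B-production
Closure: [S' -> .S, S -> .daA]


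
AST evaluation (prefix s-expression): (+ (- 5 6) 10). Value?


Evaluate inner: (- 5 6) = -1
Evaluate root: (+ -1 10) = 9
Result: 9


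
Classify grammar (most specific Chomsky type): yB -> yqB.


LHS has context (more than one symbol) and |LHS| ≤ |RHS|
Classification: Type 1 (Context-Sensitive)


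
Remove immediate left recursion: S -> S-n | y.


Left-recursive alternatives: S-n; non-recursive: y
Introduce S': S -> yS', S' -> -nS' | ε


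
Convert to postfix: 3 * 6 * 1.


Left to right (same or higher precedence on left)
Postfix: 3 6 * 1 *


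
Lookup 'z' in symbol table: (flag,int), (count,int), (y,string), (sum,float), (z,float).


Lookup 'z' → type float


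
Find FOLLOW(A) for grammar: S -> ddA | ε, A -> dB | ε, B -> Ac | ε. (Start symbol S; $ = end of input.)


$ ∈ FOLLOW(S). For each A -> αBβ: add FIRST(β)\{ε} to FOLLOW(B); if β nullable, add FOLLOW(A).
FOLLOW(A) = {$, c}


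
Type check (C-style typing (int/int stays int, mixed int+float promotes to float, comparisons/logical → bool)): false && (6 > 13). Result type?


Operand types: bool && bool
Rule: logical operators take bool operands and yield bool
Result type: bool


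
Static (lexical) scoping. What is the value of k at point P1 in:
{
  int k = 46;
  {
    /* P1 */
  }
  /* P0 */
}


P1's block does not declare k; resolves to the enclosing declaration at depth 0
k = 46


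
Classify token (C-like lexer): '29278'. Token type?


Pattern: digits only
Type: INTEGER_LITERAL


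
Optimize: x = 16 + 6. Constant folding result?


16 + 6 = 22 at compile time
Optimized: x = 22


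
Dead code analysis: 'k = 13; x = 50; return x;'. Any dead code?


k is assigned but never read
Dead: 'k = 13'


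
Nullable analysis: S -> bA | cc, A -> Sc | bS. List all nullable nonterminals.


A nonterminal is nullable iff some alternative derives ε (directly, or every symbol in it is nullable)
Nullable: {}


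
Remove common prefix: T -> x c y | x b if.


Common prefix: 'x'
Factored: T -> x T', T' -> c y | b if


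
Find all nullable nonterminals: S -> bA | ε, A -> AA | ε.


A nonterminal is nullable iff some alternative derives ε (directly, or every symbol in it is nullable)
Nullable: {A, S}


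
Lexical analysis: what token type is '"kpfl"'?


Pattern: double-quoted sequence
Type: STRING_LITERAL


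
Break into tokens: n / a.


Scan left to right, longest-match per lexeme
Tokens: ID(n), OP(/), ID(a)


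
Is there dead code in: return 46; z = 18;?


statement follows a return and is unreachable
Dead: 'z = 18'


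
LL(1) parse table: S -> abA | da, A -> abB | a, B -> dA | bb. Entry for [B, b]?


For [B, b]: 'b' ∈ FIRST(bb)
Entry: B -> bb


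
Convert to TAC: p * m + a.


Break into single-operator statements:
t1 = p * m
t2 = t1 + a


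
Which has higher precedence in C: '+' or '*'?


'*' is multiplicative (level 10); '+' is additive (level 9)
Higher level binds tighter
'*' has higher precedence than '+'


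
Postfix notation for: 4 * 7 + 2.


Left to right (same or higher precedence on left)
Postfix: 4 7 * 2 +


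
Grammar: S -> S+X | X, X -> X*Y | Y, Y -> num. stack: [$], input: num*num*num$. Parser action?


no handle on stack; shift 'num'
Action: shift


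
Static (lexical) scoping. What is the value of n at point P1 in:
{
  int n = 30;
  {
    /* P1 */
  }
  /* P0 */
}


P1's block does not declare n; resolves to the enclosing declaration at depth 0
n = 30


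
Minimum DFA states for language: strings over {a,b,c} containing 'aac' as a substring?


KMP-style automaton: 3 progress states + 1 absorbing accept = 4
Minimal DFA: 4 states


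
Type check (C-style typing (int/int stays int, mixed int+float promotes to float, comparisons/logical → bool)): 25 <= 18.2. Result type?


Operand types: int <= float
Rule: comparison yields bool
Result type: bool


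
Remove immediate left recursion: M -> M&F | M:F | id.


Left-recursive alternatives: M&F, M:F; non-recursive: id
Introduce M': M -> idM', M' -> &FM' | :FM' | ε


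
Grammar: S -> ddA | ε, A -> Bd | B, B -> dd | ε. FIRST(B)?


Per alternative of B: FIRST(dd) = {d}; FIRST(ε) = {ε}
FIRST(B) = {d, ε}


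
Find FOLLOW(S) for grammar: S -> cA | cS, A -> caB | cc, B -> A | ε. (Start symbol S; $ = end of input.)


$ ∈ FOLLOW(S). For each A -> αBβ: add FIRST(β)\{ε} to FOLLOW(B); if β nullable, add FOLLOW(A).
FOLLOW(S) = {$}


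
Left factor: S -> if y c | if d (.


Common prefix: 'if'
Factored: S -> if S', S' -> y c | d (


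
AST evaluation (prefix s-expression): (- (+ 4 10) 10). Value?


Evaluate inner: (+ 4 10) = 14
Evaluate root: (- 14 10) = 4
Result: 4


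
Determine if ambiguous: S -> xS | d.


right-linear, alternatives start with distinct terminals 'x' vs 'd': unique leftmost derivation
Unambiguous


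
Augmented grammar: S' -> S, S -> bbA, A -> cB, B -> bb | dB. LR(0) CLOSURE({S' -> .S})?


Start: S' -> .S
For each item with dot before a nonterminal B, add B -> .γ for every B-production
Closure: [S' -> .S, S -> .bbA]


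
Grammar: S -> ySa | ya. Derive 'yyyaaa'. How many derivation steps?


Derivation: S => ySa => yySaa => yyyaaa
Steps: 3


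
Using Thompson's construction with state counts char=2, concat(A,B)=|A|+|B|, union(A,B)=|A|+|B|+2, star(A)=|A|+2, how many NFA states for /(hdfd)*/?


Syntax tree has 4 char leaf(s), 0 union(s), 1 star(s)
chars contribute 4×2 = 8; each union adds +2; each star adds +2
Total: 8 + 0 + 2 = 10 states


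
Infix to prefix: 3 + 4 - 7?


left-to-right (same/higher precedence on left): tree is (- (+ 3 4) 7)
Prefix: - + 3 4 7


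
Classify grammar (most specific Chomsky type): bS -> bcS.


LHS has context (more than one symbol) and |LHS| ≤ |RHS|
Classification: Type 1 (Context-Sensitive)


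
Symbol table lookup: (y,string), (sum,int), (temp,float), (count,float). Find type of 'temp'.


Lookup 'temp' → type float


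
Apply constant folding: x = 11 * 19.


11 * 19 = 209 at compile time
Optimized: x = 209


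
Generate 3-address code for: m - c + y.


Break into single-operator statements:
t1 = m - c
t2 = t1 + y


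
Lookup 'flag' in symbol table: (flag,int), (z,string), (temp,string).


Lookup 'flag' → type int


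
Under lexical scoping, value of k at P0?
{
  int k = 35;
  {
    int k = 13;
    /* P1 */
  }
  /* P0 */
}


k declared in the same block as P0
k = 35


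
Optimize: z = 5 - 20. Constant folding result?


5 - 20 = -15 at compile time
Optimized: z = -15


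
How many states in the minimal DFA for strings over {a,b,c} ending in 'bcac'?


Track the longest suffix of input matching a prefix of 'bcac': 5 classes (prefixes of length 0..4)
Minimal DFA: 5 states


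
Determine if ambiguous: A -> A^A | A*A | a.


'a^a*a' has two parse trees (no precedence encoded between ^ and *)
Ambiguous


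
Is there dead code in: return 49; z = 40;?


statement follows a return and is unreachable
Dead: 'z = 40'


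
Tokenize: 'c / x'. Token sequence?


Scan left to right, longest-match per lexeme
Tokens: ID(c), OP(/), ID(x)


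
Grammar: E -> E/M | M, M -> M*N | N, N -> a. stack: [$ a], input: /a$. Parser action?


'a' on top is the handle for N -> a
Action: reduce (N -> a)


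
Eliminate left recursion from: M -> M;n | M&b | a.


Left-recursive alternatives: M;n, M&b; non-recursive: a
Introduce M': M -> aM', M' -> ;nM' | &bM' | ε


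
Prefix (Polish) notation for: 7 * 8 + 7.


left-to-right (same/higher precedence on left): tree is (+ (* 7 8) 7)
Prefix: + * 7 8 7


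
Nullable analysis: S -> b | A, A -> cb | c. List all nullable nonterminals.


A nonterminal is nullable iff some alternative derives ε (directly, or every symbol in it is nullable)
Nullable: {}


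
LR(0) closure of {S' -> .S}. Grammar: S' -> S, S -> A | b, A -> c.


Start: S' -> .S
For each item with dot before a nonterminal B, add B -> .γ for every B-production
Closure: [S' -> .S, S -> .A, S -> .b, A -> .c]


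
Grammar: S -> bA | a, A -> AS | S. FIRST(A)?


Per alternative of A: FIRST(AS) = {a, b}; FIRST(S) = {a, b}
FIRST(A) = {a, b}


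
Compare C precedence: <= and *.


'*' is multiplicative (level 10); '<=' is relational (level 7)
Higher level binds tighter
'*' has higher precedence than '<='


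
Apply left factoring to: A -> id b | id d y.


Common prefix: 'id'
Factored: A -> id A', A' -> b | d y


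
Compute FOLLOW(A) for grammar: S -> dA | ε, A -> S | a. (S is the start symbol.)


$ ∈ FOLLOW(S). For each A -> αBβ: add FIRST(β)\{ε} to FOLLOW(B); if β nullable, add FOLLOW(A).
FOLLOW(A) = {$}


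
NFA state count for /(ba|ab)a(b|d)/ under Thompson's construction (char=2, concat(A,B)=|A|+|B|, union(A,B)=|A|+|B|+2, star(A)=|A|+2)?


Syntax tree has 7 char leaf(s), 2 union(s), 0 star(s)
chars contribute 7×2 = 14; each union adds +2; each star adds +2
Total: 14 + 4 + 0 = 18 states


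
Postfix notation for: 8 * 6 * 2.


Left to right (same or higher precedence on left)
Postfix: 8 6 * 2 *


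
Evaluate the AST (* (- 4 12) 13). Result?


Evaluate inner: (- 4 12) = -8
Evaluate root: (* -8 13) = -104
Result: -104


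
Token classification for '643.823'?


Pattern: digits with a decimal point
Type: FLOAT_LITERAL


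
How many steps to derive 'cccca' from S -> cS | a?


Derivation: S => cS => ccS => cccS => ccccS => cccca
Steps: 5


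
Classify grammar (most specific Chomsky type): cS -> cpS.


LHS has context (more than one symbol) and |LHS| ≤ |RHS|
Classification: Type 1 (Context-Sensitive)


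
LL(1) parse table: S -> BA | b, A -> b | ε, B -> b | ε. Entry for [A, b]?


For [A, b]: 'b' ∈ FIRST(b)
Entry: A -> b


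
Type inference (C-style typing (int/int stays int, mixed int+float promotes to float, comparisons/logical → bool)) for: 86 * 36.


Operand types: int * int
Rule: mixed int/float promotes to float; int/int stays int
Result type: int


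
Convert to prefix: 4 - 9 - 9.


left-to-right (same/higher precedence on left): tree is (- (- 4 9) 9)
Prefix: - - 4 9 9
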